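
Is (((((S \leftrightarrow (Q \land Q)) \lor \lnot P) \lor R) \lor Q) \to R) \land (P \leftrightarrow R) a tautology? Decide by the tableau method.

Not valid

Assume the negation and expand:
Initial set: {\lnot ((((((S \leftrightarrow (Q \land Q)) \lor \lnot P) \lor R) \lor Q) \to R) \land (P \leftrightarrow R))}.
\lnot ((((((S \leftrightarrow (Q \land Q)) \lor \lnot P) \lor R) \lor Q) \to R) \land (P \leftrightarrow R)): β-rule — branch into \lnot (((((S \leftrightarrow (Q \land Q)) \lor \lnot P) \lor R) \lor Q) \to R)  //  \lnot (P \leftrightarrow R).
  branch 1 (add \lnot (((((S \leftrightarrow (Q \land Q)) \lor \lnot P) \lor R) \lor Q) \to R)):
    \lnot (((((S \leftrightarrow (Q \land Q)) \lor \lnot P) \lor R) \lor Q) \to R): α-rule — add ((((S \leftrightarrow (Q \land Q)) \lor \lnot P) \lor R) \lor Q), \lnot R.
    ((((S \leftrightarrow (Q \land Q)) \lor \lnot P) \lor R) \lor Q): β-rule — branch into (((S \leftrightarrow (Q \land Q)) \lor \lnot P) \lor R)  //  Q.
      branch 1.1 (add (((S \leftrightarrow (Q \land Q)) \lor \lnot P) \lor R)):
        (((S \leftrightarrow (Q \land Q)) \lor \lnot P) \lor R): β-rule — branch into ((S \leftrightarrow (Q \land Q)) \lor \lnot P)  //  R.
          branch 1.1.1 (add ((S \leftrightarrow (Q \land Q)) \lor \lnot P)):
            ((S \leftrightarrow (Q \land Q)) \lor \lnot P): β-rule — branch into (S \leftrightarrow (Q \land Q))  //  \lnot P.
              branch 1.1.1.1 (add (S \leftrightarrow (Q \land Q))):
                (S \leftrightarrow (Q \land Q)): β-rule — branch into S, (Q \land Q)  //  \lnot S, \lnot (Q \land Q).
                  branch 1.1.1.1.1 (add S, (Q \land Q)):
                    (Q \land Q): α-rule — add Q, Q.
                    ○ open, literals {Q=1, R=0, S=1}.
                  branch 1.1.1.1.2 (add \lnot S, \lnot (Q \land Q)):
                    \lnot (Q \land Q): β-rule — branch into \lnot Q  //  \lnot Q.
                      branch 1.1.1.1.2.1 (add \lnot Q):
                        ○ open, literals {Q=0, R=0, S=0}.
                      branch 1.1.1.1.2.2 (add \lnot Q):
                        ○ open, literals {Q=0, R=0, S=0}.
              branch 1.1.1.2 (add \lnot P):
                ○ open, literals {P=0, R=0}.
          branch 1.1.2 (add R):
            × closes — contains both R and \lnot R.
      branch 1.2 (add Q):
        ○ open, literals {Q=1, R=0}.
  branch 2 (add \lnot (P \leftrightarrow R)):
    \lnot (P \leftrightarrow R): β-rule — branch into P, \lnot R  //  \lnot P, R.
      branch 2.1 (add P, \lnot R):
        ○ open, literals {P=1, R=0}.
      branch 2.2 (add \lnot P, R):
        ○ open, literals {P=0, R=1}.
1 branch closed, 7 open.
An open branch gives a countermodel: Q=1, R=0, S=1 (unmentioned atoms arbitrary); under it the original formula is false.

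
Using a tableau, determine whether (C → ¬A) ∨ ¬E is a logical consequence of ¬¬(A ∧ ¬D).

No

Initial set: {¬¬(A ∧ ¬D); ¬((C → ¬A) ∨ ¬E)}.
¬¬(A ∧ ¬D): drop double negation, giving (A ∧ ¬D).
¬((C → ¬A) ∨ ¬E): α-rule — add ¬(C → ¬A), ¬¬E.
(A ∧ ¬D): α-rule — add A, ¬D.
¬(C → ¬A): α-rule — add C, ¬¬A.
○ open, literals {A=T, C=T, D=F, E=T}.
0 branches closed, 1 open.
An open branch gives a countermodel: A=T, C=T, D=F, E=T (unmentioned atoms arbitrary); the premises hold there but the conclusion fails.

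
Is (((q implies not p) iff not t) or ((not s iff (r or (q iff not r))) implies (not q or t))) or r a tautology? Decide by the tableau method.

Assume the negation and expand:
Initial set: {not ((((q implies not p) iff not t) or ((not s iff (r or (q iff not r))) implies (not q or t))) or r)}.
not ((((q implies not p) iff not t) or ((not s iff (r or (q iff not r))) implies (not q or t))) or r): α-rule — add not (((q implies not p) iff not t) or ((not s iff (r or (q iff not r))) implies (not q or t))), not r.
not (((q implies not p) iff not t) or ((not s iff (r or (q iff not r))) implies (not q or t))): α-rule — add not ((q implies not p) iff not t), not ((not s iff (r or (q iff not r))) implies (not q or t)).
not ((not s iff (r or (q iff not r))) implies (not q or t)): α-rule — add (not s iff (r or (q iff not r))), not (not q or t).
not (not q or t): α-rule — add not not q, not t.
not ((q implies not p) iff not t): β-rule — branch into (q implies not p), not not t  //  not (q implies not p), not t.
  branch 1 (add (q implies not p), not not t):
    × closes — contains both t and not t.
  branch 2 (add not (q implies not p), not t):
    not (q implies not p): α-rule — add q, not not p.
    (not s iff (r or (q iff not r))): β-rule — branch into not s, (r or (q iff not r))  //  not not s, not (r or (q iff not r)).
      branch 2.1 (add not s, (r or (q iff not r))):
        (r or (q iff not r)): β-rule — branch into r  //  (q iff not r).
          branch 2.1.1 (add r):
            × closes — contains both r and not r.
          branch 2.1.2 (add (q iff not r)):
            (q iff not r): β-rule — branch into q, not r  //  not q, not not r.
              branch 2.1.2.1 (add q, not r):
                ○ open, literals {p=T, q=T, r=F, s=F, t=F}.
              branch 2.1.2.2 (add not q, not not r):
                × closes — contains both q and not q.
      branch 2.2 (add not not s, not (r or (q iff not r))):
        not (r or (q iff not r)): α-rule — add not r, not (q iff not r).
        not (q iff not r): β-rule — branch into q, not not r  //  not q, not r.
          branch 2.2.1 (add q, not not r):
            × closes — contains both r and not r.
          branch 2.2.2 (add not q, not r):
            × closes — contains both q and not q.
5 branches closed, 1 open.
An open branch gives a countermodel: p=T, q=T, r=F, s=F, t=F (unmentioned atoms arbitrary); under it the original formula is false.

Not valid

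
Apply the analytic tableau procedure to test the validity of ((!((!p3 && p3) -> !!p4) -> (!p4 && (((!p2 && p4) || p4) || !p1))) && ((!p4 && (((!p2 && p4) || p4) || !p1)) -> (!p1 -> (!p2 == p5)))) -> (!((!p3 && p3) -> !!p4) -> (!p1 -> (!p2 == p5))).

Assume the negation and expand:
Initial set: {!(((!((!p3 && p3) -> !!p4) -> (!p4 && (((!p2 && p4) || p4) || !p1))) && ((!p4 && (((!p2 && p4) || p4) || !p1)) -> (!p1 -> (!p2 == p5)))) -> (!((!p3 && p3) -> !!p4) -> (!p1 -> (!p2 == p5))))}.
!(((!((!p3 && p3) -> !!p4) -> (!p4 && (((!p2 && p4) || p4) || !p1))) && ((!p4 && (((!p2 && p4) || p4) || !p1)) -> (!p1 -> (!p2 == p5)))) -> (!((!p3 && p3) -> !!p4) -> (!p1 -> (!p2 == p5)))): α-rule — add ((!((!p3 && p3) -> !!p4) -> (!p4 && (((!p2 && p4) || p4) || !p1))) && ((!p4 && (((!p2 && p4) || p4) || !p1)) -> (!p1 -> (!p2 == p5)))), !(!((!p3 && p3) -> !!p4) -> (!p1 -> (!p2 == p5))).
((!((!p3 && p3) -> !!p4) -> (!p4 && (((!p2 && p4) || p4) || !p1))) && ((!p4 && (((!p2 && p4) || p4) || !p1)) -> (!p1 -> (!p2 == p5)))): α-rule — add (!((!p3 && p3) -> !!p4) -> (!p4 && (((!p2 && p4) || p4) || !p1))), ((!p4 && (((!p2 && p4) || p4) || !p1)) -> (!p1 -> (!p2 == p5))).
!(!((!p3 && p3) -> !!p4) -> (!p1 -> (!p2 == p5))): α-rule — add !((!p3 && p3) -> !!p4), !(!p1 -> (!p2 == p5)).
!((!p3 && p3) -> !!p4): α-rule — add (!p3 && p3), !!!p4.
!(!p1 -> (!p2 == p5)): α-rule — add !p1, !(!p2 == p5).
(!p3 && p3): α-rule — add !p3, p3.
× closes — contains both p3 and !p3.
All 1 branch closes.
Every branch closed, so the negation is unsatisfiable and the formula is valid.

Valid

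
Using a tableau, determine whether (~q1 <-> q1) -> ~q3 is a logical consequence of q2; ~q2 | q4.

Yes

Initial set: {q2; (~q2 | q4); ~((~q1 <-> q1) -> ~q3)}.
~((~q1 <-> q1) -> ~q3): α-rule — add (~q1 <-> q1), ~~q3.
(~q2 | q4): β-rule — branch into ~q2  //  q4.
  branch 1 (add ~q2):
    × closes — contains both q2 and ~q2.
  branch 2 (add q4):
    (~q1 <-> q1): β-rule — branch into ~q1, q1  //  ~~q1, ~q1.
      branch 2.1 (add ~q1, q1):
        × closes — contains both q1 and ~q1.
      branch 2.2 (add ~~q1, ~q1):
        × closes — contains both q1 and ~q1.
All 3 branches close.
Every branch closed, so the premises entail the conclusion.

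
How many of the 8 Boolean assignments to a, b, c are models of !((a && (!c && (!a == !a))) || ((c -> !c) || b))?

2

Initial set: {T !((a && (!c && (!a == !a))) || ((c -> !c) || b))}.
T !((a && (!c && (!a == !a))) || ((c -> !c) || b)): α-rule — add F (a && (!c && (!a == !a))), F ((c -> !c) || b).
F ((c -> !c) || b): α-rule — add F (c -> !c), F b.
F (c -> !c): α-rule — add T c, F !c.
F (a && (!c && (!a == !a))): β-rule — branch into F a  //  F (!c && (!a == !a)).
  branch 1 (add F a):
    ○ open, literals {a=false, b=false, c=true}.
  branch 2 (add F (!c && (!a == !a))):
    F (!c && (!a == !a)): β-rule — branch into F !c  //  F (!a == !a).
      branch 2.1 (add F !c):
        ○ open, literals {b=false, c=true}.
      branch 2.2 (add F (!a == !a)):
        F (!a == !a): β-rule — branch into T !a, F !a  //  F !a, T !a.
          branch 2.2.1 (add T !a, F !a):
            × closes — contains both a and !a.
          branch 2.2.2 (add F !a, T !a):
            × closes — contains both a and !a.
2 branches closed, 2 open.
Each open branch fixes some atoms; the unmentioned ones are free. Counting distinct full assignments: branch {a=false, b=false, c=true} (none free) contributes 1 new; branch {b=false, c=true} (a) contributes 1 new. Total: 2.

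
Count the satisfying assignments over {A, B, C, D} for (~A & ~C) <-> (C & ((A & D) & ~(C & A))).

12

Initial set: {T ((~A & ~C) <-> (C & ((A & D) & ~(C & A))))}.
T ((~A & ~C) <-> (C & ((A & D) & ~(C & A)))): β-rule — branch into T (~A & ~C), T (C & ((A & D) & ~(C & A)))  //  F (~A & ~C), F (C & ((A & D) & ~(C & A))).
  branch 1 (add T (~A & ~C), T (C & ((A & D) & ~(C & A)))):
    T (~A & ~C): α-rule — add T ~A, T ~C.
    T (C & ((A & D) & ~(C & A))): α-rule — add T C, T ((A & D) & ~(C & A)).
    × closes — contains both C and ~C.
  branch 2 (add F (~A & ~C), F (C & ((A & D) & ~(C & A)))):
    F (~A & ~C): β-rule — branch into F ~A  //  F ~C.
      branch 2.1 (add F ~A):
        F (C & ((A & D) & ~(C & A))): β-rule — branch into F C  //  F ((A & D) & ~(C & A)).
          branch 2.1.1 (add F C):
            ○ open, literals {A=true, C=false}.
          branch 2.1.2 (add F ((A & D) & ~(C & A))):
            F ((A & D) & ~(C & A)): β-rule — branch into F (A & D)  //  F ~(C & A).
              branch 2.1.2.1 (add F (A & D)):
                F (A & D): β-rule — branch into F A  //  F D.
                  branch 2.1.2.1.1 (add F A):
                    × closes — contains both A and ~A.
                  branch 2.1.2.1.2 (add F D):
                    ○ open, literals {A=true, D=false}.
              branch 2.1.2.2 (add F ~(C & A)):
                F ~(C & A): α-rule — add T C, T A.
                ○ open, literals {A=true, C=true}.
      branch 2.2 (add F ~C):
        F (C & ((A & D) & ~(C & A))): β-rule — branch into F C  //  F ((A & D) & ~(C & A)).
          branch 2.2.1 (add F C):
            × closes — contains both C and ~C.
          branch 2.2.2 (add F ((A & D) & ~(C & A))):
            F ((A & D) & ~(C & A)): β-rule — branch into F (A & D)  //  F ~(C & A).
              branch 2.2.2.1 (add F (A & D)):
                F (A & D): β-rule — branch into F A  //  F D.
                  branch 2.2.2.1.1 (add F A):
                    ○ open, literals {A=false, C=true}.
                  branch 2.2.2.1.2 (add F D):
                    ○ open, literals {C=true, D=false}.
              branch 2.2.2.2 (add F ~(C & A)):
                F ~(C & A): α-rule — add T C, T A.
                ○ open, literals {A=true, C=true}.
3 branches closed, 6 open.
Each open branch fixes some atoms; the unmentioned ones are free. Counting distinct full assignments: branch {A=true, C=false} (B, D) contributes 4 new; branch {A=true, D=false} (B, C) contributes 2 new; branch {A=true, C=true} (B, D) contributes 2 new; branch {A=false, C=true} (B, D) contributes 4 new; branch {C=true, D=false} (A, B) contributes 0 new; branch {A=true, C=true} (B, D) contributes 0 new. Total: 12.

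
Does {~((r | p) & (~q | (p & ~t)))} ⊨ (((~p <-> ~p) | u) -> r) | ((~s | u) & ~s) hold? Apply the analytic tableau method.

Initial set: {~((r | p) & (~q | (p & ~t))); ~((((~p <-> ~p) | u) -> r) | ((~s | u) & ~s))}.
~((((~p <-> ~p) | u) -> r) | ((~s | u) & ~s)): α-rule — add ~(((~p <-> ~p) | u) -> r), ~((~s | u) & ~s).
~(((~p <-> ~p) | u) -> r): α-rule — add ((~p <-> ~p) | u), ~r.
~((r | p) & (~q | (p & ~t))): β-rule — branch into ~(r | p)  //  ~(~q | (p & ~t)).
  branch 1 (add ~(r | p)):
    ~(r | p): α-rule — add ~r, ~p.
    ~((~s | u) & ~s): β-rule — branch into ~(~s | u)  //  ~~s.
      branch 1.1 (add ~(~s | u)):
        ~(~s | u): α-rule — add ~~s, ~u.
        ((~p <-> ~p) | u): β-rule — branch into (~p <-> ~p)  //  u.
          branch 1.1.1 (add (~p <-> ~p)):
            (~p <-> ~p): β-rule — branch into ~p, ~p  //  ~~p, ~~p.
              branch 1.1.1.1 (add ~p, ~p):
                ○ open, literals {p=false, r=false, s=true, u=false}.
              branch 1.1.1.2 (add ~~p, ~~p):
                × closes — contains both p and ~p.
          branch 1.1.2 (add u):
            × closes — contains both u and ~u.
      branch 1.2 (add ~~s):
        ((~p <-> ~p) | u): β-rule — branch into (~p <-> ~p)  //  u.
          branch 1.2.1 (add (~p <-> ~p)):
            (~p <-> ~p): β-rule — branch into ~p, ~p  //  ~~p, ~~p.
              branch 1.2.1.1 (add ~p, ~p):
                ○ open, literals {p=false, r=false, s=true}.
              branch 1.2.1.2 (add ~~p, ~~p):
                × closes — contains both p and ~p.
          branch 1.2.2 (add u):
            ○ open, literals {p=false, r=false, s=true, u=true}.
  branch 2 (add ~(~q | (p & ~t))):
    ~(~q | (p & ~t)): α-rule — add ~~q, ~(p & ~t).
    ~((~s | u) & ~s): β-rule — branch into ~(~s | u)  //  ~~s.
      branch 2.1 (add ~(~s | u)):
        ~(~s | u): α-rule — add ~~s, ~u.
        ((~p <-> ~p) | u): β-rule — branch into (~p <-> ~p)  //  u.
          branch 2.1.1 (add (~p <-> ~p)):
            ~(p & ~t): β-rule — branch into ~p  //  ~~t.
              branch 2.1.1.1 (add ~p):
                (~p <-> ~p): β-rule — branch into ~p, ~p  //  ~~p, ~~p.
                  branch 2.1.1.1.1 (add ~p, ~p):
                    ○ open, literals {p=false, q=true, r=false, s=true, u=false}.
                  branch 2.1.1.1.2 (add ~~p, ~~p):
                    × closes — contains both p and ~p.
              branch 2.1.1.2 (add ~~t):
                (~p <-> ~p): β-rule — branch into ~p, ~p  //  ~~p, ~~p.
                  branch 2.1.1.2.1 (add ~p, ~p):
                    ○ open, literals {p=false, q=true, r=false, s=true, t=true, u=false}.
                  branch 2.1.1.2.2 (add ~~p, ~~p):
                    ○ open, literals {p=true, q=true, r=false, s=true, t=true, u=false}.
          branch 2.1.2 (add u):
            × closes — contains both u and ~u.
      branch 2.2 (add ~~s):
        ((~p <-> ~p) | u): β-rule — branch into (~p <-> ~p)  //  u.
          branch 2.2.1 (add (~p <-> ~p)):
            ~(p & ~t): β-rule — branch into ~p  //  ~~t.
              branch 2.2.1.1 (add ~p):
                (~p <-> ~p): β-rule — branch into ~p, ~p  //  ~~p, ~~p.
                  branch 2.2.1.1.1 (add ~p, ~p):
                    ○ open, literals {p=false, q=true, r=false, s=true}.
                  branch 2.2.1.1.2 (add ~~p, ~~p):
                    × closes — contains both p and ~p.
              branch 2.2.1.2 (add ~~t):
                (~p <-> ~p): β-rule — branch into ~p, ~p  //  ~~p, ~~p.
                  branch 2.2.1.2.1 (add ~p, ~p):
                    ○ open, literals {p=false, q=true, r=false, s=true, t=true}.
                  branch 2.2.1.2.2 (add ~~p, ~~p):
                    ○ open, literals {p=true, q=true, r=false, s=true, t=true}.
          branch 2.2.2 (add u):
            ~(p & ~t): β-rule — branch into ~p  //  ~~t.
              branch 2.2.2.1 (add ~p):
                ○ open, literals {p=false, q=true, r=false, s=true, u=true}.
              branch 2.2.2.2 (add ~~t):
                ○ open, literals {q=true, r=false, s=true, t=true, u=true}.
6 branches closed, 11 open.
An open branch gives a countermodel: p=false, r=false, s=true, u=false (unmentioned atoms arbitrary); the premises hold there but the conclusion fails.

No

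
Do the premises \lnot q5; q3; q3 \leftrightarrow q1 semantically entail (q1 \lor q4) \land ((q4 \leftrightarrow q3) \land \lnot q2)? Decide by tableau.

Initial set: {\lnot q5; q3; (q3 \leftrightarrow q1); \lnot ((q1 \lor q4) \land ((q4 \leftrightarrow q3) \land \lnot q2))}.
(q3 \leftrightarrow q1): β-rule — branch into q3, q1  //  \lnot q3, \lnot q1.
  branch 1 (add q3, q1):
    \lnot ((q1 \lor q4) \land ((q4 \leftrightarrow q3) \land \lnot q2)): β-rule — branch into \lnot (q1 \lor q4)  //  \lnot ((q4 \leftrightarrow q3) \land \lnot q2).
      branch 1.1 (add \lnot (q1 \lor q4)):
        \lnot (q1 \lor q4): α-rule — add \lnot q1, \lnot q4.
        × closes — contains both q1 and \lnot q1.
      branch 1.2 (add \lnot ((q4 \leftrightarrow q3) \land \lnot q2)):
        \lnot ((q4 \leftrightarrow q3) \land \lnot q2): β-rule — branch into \lnot (q4 \leftrightarrow q3)  //  \lnot \lnot q2.
          branch 1.2.1 (add \lnot (q4 \leftrightarrow q3)):
            \lnot (q4 \leftrightarrow q3): β-rule — branch into q4, \lnot q3  //  \lnot q4, q3.
              branch 1.2.1.1 (add q4, \lnot q3):
                × closes — contains both q3 and \lnot q3.
              branch 1.2.1.2 (add \lnot q4, q3):
                ○ open, literals {q1=1, q3=1, q4=0, q5=0}.
          branch 1.2.2 (add \lnot \lnot q2):
            ○ open, literals {q1=1, q2=1, q3=1, q5=0}.
  branch 2 (add \lnot q3, \lnot q1):
    × closes — contains both q3 and \lnot q3.
3 branches closed, 2 open.
An open branch gives a countermodel: q1=1, q3=1, q4=0, q5=0 (unmentioned atoms arbitrary); the premises hold there but the conclusion fails.

No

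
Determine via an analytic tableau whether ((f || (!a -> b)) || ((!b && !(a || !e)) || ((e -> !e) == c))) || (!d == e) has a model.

Initial set: {T (((f || (!a -> b)) || ((!b && !(a || !e)) || ((e -> !e) == c))) || (!d == e))}.
T (((f || (!a -> b)) || ((!b && !(a || !e)) || ((e -> !e) == c))) || (!d == e)): β-rule — branch into T ((f || (!a -> b)) || ((!b && !(a || !e)) || ((e -> !e) == c)))  //  T (!d == e).
  branch 1 (add T ((f || (!a -> b)) || ((!b && !(a || !e)) || ((e -> !e) == c)))):
    T ((f || (!a -> b)) || ((!b && !(a || !e)) || ((e -> !e) == c))): β-rule — branch into T (f || (!a -> b))  //  T ((!b && !(a || !e)) || ((e -> !e) == c)).
      branch 1.1 (add T (f || (!a -> b))):
        T (f || (!a -> b)): β-rule — branch into T f  //  T (!a -> b).
          branch 1.1.1 (add T f):
            ○ open, literals {f=1}.
          branch 1.1.2 (add T (!a -> b)):
            T (!a -> b): β-rule — branch into F !a  //  T b.
              branch 1.1.2.1 (add F !a):
                ○ open, literals {a=1}.
              branch 1.1.2.2 (add T b):
                ○ open, literals {b=1}.
      branch 1.2 (add T ((!b && !(a || !e)) || ((e -> !e) == c))):
        T ((!b && !(a || !e)) || ((e -> !e) == c)): β-rule — branch into T (!b && !(a || !e))  //  T ((e -> !e) == c).
          branch 1.2.1 (add T (!b && !(a || !e))):
            T (!b && !(a || !e)): α-rule — add T !b, T !(a || !e).
            T !(a || !e): α-rule — add F a, F !e.
            ○ open, literals {a=0, b=0, e=1}.
          branch 1.2.2 (add T ((e -> !e) == c)):
            T ((e -> !e) == c): β-rule — branch into T (e -> !e), T c  //  F (e -> !e), F c.
              branch 1.2.2.1 (add T (e -> !e), T c):
                T (e -> !e): β-rule — branch into F e  //  T !e.
                  branch 1.2.2.1.1 (add F e):
                    ○ open, literals {c=1, e=0}.
                  branch 1.2.2.1.2 (add T !e):
                    ○ open, literals {c=1, e=0}.
              branch 1.2.2.2 (add F (e -> !e), F c):
                F (e -> !e): α-rule — add T e, F !e.
                ○ open, literals {c=0, e=1}.
  branch 2 (add T (!d == e)):
    T (!d == e): β-rule — branch into T !d, T e  //  F !d, F e.
      branch 2.1 (add T !d, T e):
        ○ open, literals {d=0, e=1}.
      branch 2.2 (add F !d, F e):
        ○ open, literals {d=1, e=0}.
0 branches closed, 9 open.
An open branch gives a satisfying assignment: f=1.

Satisfiable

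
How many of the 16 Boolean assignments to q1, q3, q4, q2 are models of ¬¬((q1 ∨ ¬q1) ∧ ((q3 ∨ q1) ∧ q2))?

6

Initial set: {¬¬((q1 ∨ ¬q1) ∧ ((q3 ∨ q1) ∧ q2))}.
¬¬((q1 ∨ ¬q1) ∧ ((q3 ∨ q1) ∧ q2)): drop double negation, giving ((q1 ∨ ¬q1) ∧ ((q3 ∨ q1) ∧ q2)).
((q1 ∨ ¬q1) ∧ ((q3 ∨ q1) ∧ q2)): α-rule — add (q1 ∨ ¬q1), ((q3 ∨ q1) ∧ q2).
((q3 ∨ q1) ∧ q2): α-rule — add (q3 ∨ q1), q2.
(q1 ∨ ¬q1): β-rule — branch into q1  //  ¬q1.
  branch 1 (add q1):
    (q3 ∨ q1): β-rule — branch into q3  //  q1.
      branch 1.1 (add q3):
        ○ open, literals {q1=T, q2=T, q3=T}.
      branch 1.2 (add q1):
        ○ open, literals {q1=T, q2=T}.
  branch 2 (add ¬q1):
    (q3 ∨ q1): β-rule — branch into q3  //  q1.
      branch 2.1 (add q3):
        ○ open, literals {q1=F, q2=T, q3=T}.
      branch 2.2 (add q1):
        × closes — contains both q1 and ¬q1.
1 branch closed, 3 open.
Each open branch fixes some atoms; the unmentioned ones are free. Counting distinct full assignments: branch {q1=T, q2=T, q3=T} (q4) contributes 2 new; branch {q1=T, q2=T} (q3, q4) contributes 2 new; branch {q1=F, q2=T, q3=T} (q4) contributes 2 new. Total: 6.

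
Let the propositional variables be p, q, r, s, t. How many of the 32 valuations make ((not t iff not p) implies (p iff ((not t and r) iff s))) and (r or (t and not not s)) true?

14

Initial set: {(((not t iff not p) implies (p iff ((not t and r) iff s))) and (r or (t and not not s)))}.
(((not t iff not p) implies (p iff ((not t and r) iff s))) and (r or (t and not not s))): α-rule — add ((not t iff not p) implies (p iff ((not t and r) iff s))), (r or (t and not not s)).
((not t iff not p) implies (p iff ((not t and r) iff s))): β-rule — branch into not (not t iff not p)  //  (p iff ((not t and r) iff s)).
  branch 1 (add not (not t iff not p)):
    (r or (t and not not s)): β-rule — branch into r  //  (t and not not s).
      branch 1.1 (add r):
        not (not t iff not p): β-rule — branch into not t, not not p  //  not not t, not p.
          branch 1.1.1 (add not t, not not p):
            ○ open, literals {p=1, r=1, t=0}.
          branch 1.1.2 (add not not t, not p):
            ○ open, literals {p=0, r=1, t=1}.
      branch 1.2 (add (t and not not s)):
        (t and not not s): α-rule — add t, not not s.
        not not s: drop double negation, giving s.
        not (not t iff not p): β-rule — branch into not t, not not p  //  not not t, not p.
          branch 1.2.1 (add not t, not not p):
            × closes — contains both t and not t.
          branch 1.2.2 (add not not t, not p):
            ○ open, literals {p=0, s=1, t=1}.
  branch 2 (add (p iff ((not t and r) iff s))):
    (r or (t and not not s)): β-rule — branch into r  //  (t and not not s).
      branch 2.1 (add r):
        (p iff ((not t and r) iff s)): β-rule — branch into p, ((not t and r) iff s)  //  not p, not ((not t and r) iff s).
          branch 2.1.1 (add p, ((not t and r) iff s)):
            ((not t and r) iff s): β-rule — branch into (not t and r), s  //  not (not t and r), not s.
              branch 2.1.1.1 (add (not t and r), s):
                (not t and r): α-rule — add not t, r.
                ○ open, literals {p=1, r=1, s=1, t=0}.
              branch 2.1.1.2 (add not (not t and r), not s):
                not (not t and r): β-rule — branch into not not t  //  not r.
                  branch 2.1.1.2.1 (add not not t):
                    ○ open, literals {p=1, r=1, s=0, t=1}.
                  branch 2.1.1.2.2 (add not r):
                    × closes — contains both r and not r.
          branch 2.1.2 (add not p, not ((not t and r) iff s)):
            not ((not t and r) iff s): β-rule — branch into (not t and r), not s  //  not (not t and r), s.
              branch 2.1.2.1 (add (not t and r), not s):
                (not t and r): α-rule — add not t, r.
                ○ open, literals {p=0, r=1, s=0, t=0}.
              branch 2.1.2.2 (add not (not t and r), s):
                not (not t and r): β-rule — branch into not not t  //  not r.
                  branch 2.1.2.2.1 (add not not t):
                    ○ open, literals {p=0, r=1, s=1, t=1}.
                  branch 2.1.2.2.2 (add not r):
                    × closes — contains both r and not r.
      branch 2.2 (add (t and not not s)):
        (t and not not s): α-rule — add t, not not s.
        not not s: drop double negation, giving s.
        (p iff ((not t and r) iff s)): β-rule — branch into p, ((not t and r) iff s)  //  not p, not ((not t and r) iff s).
          branch 2.2.1 (add p, ((not t and r) iff s)):
            ((not t and r) iff s): β-rule — branch into (not t and r), s  //  not (not t and r), not s.
              branch 2.2.1.1 (add (not t and r), s):
                (not t and r): α-rule — add not t, r.
                × closes — contains both t and not t.
              branch 2.2.1.2 (add not (not t and r), not s):
                × closes — contains both s and not s.
          branch 2.2.2 (add not p, not ((not t and r) iff s)):
            not ((not t and r) iff s): β-rule — branch into (not t and r), not s  //  not (not t and r), s.
              branch 2.2.2.1 (add (not t and r), not s):
                × closes — contains both s and not s.
              branch 2.2.2.2 (add not (not t and r), s):
                not (not t and r): β-rule — branch into not not t  //  not r.
                  branch 2.2.2.2.1 (add not not t):
                    ○ open, literals {p=0, s=1, t=1}.
                  branch 2.2.2.2.2 (add not r):
                    ○ open, literals {p=0, r=0, s=1, t=1}.
6 branches closed, 9 open.
Each open branch fixes some atoms; the unmentioned ones are free. Counting distinct full assignments: branch {p=1, r=1, t=0} (q, s) contributes 4 new; branch {p=0, r=1, t=1} (q, s) contributes 4 new; branch {p=0, s=1, t=1} (q, r) contributes 2 new; branch {p=1, r=1, s=1, t=0} (q) contributes 0 new; branch {p=1, r=1, s=0, t=1} (q) contributes 2 new; branch {p=0, r=1, s=0, t=0} (q) contributes 2 new; branch {p=0, r=1, s=1, t=1} (q) contributes 0 new; branch {p=0, s=1, t=1} (q, r) contributes 0 new; branch {p=0, r=0, s=1, t=1} (q) contributes 0 new. Total: 14.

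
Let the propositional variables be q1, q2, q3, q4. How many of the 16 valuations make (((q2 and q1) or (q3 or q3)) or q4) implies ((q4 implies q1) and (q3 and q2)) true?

6

Initial set: {((((q2 and q1) or (q3 or q3)) or q4) implies ((q4 implies q1) and (q3 and q2)))}.
((((q2 and q1) or (q3 or q3)) or q4) implies ((q4 implies q1) and (q3 and q2))): β-rule — branch into not (((q2 and q1) or (q3 or q3)) or q4)  //  ((q4 implies q1) and (q3 and q2)).
  branch 1 (add not (((q2 and q1) or (q3 or q3)) or q4)):
    not (((q2 and q1) or (q3 or q3)) or q4): α-rule — add not ((q2 and q1) or (q3 or q3)), not q4.
    not ((q2 and q1) or (q3 or q3)): α-rule — add not (q2 and q1), not (q3 or q3).
    not (q3 or q3): α-rule — add not q3, not q3.
    not (q2 and q1): β-rule — branch into not q2  //  not q1.
      branch 1.1 (add not q2):
        ○ open, literals {q2=0, q3=0, q4=0}.
      branch 1.2 (add not q1):
        ○ open, literals {q1=0, q3=0, q4=0}.
  branch 2 (add ((q4 implies q1) and (q3 and q2))):
    ((q4 implies q1) and (q3 and q2)): α-rule — add (q4 implies q1), (q3 and q2).
    (q3 and q2): α-rule — add q3, q2.
    (q4 implies q1): β-rule — branch into not q4  //  q1.
      branch 2.1 (add not q4):
        ○ open, literals {q2=1, q3=1, q4=0}.
      branch 2.2 (add q1):
        ○ open, literals {q1=1, q2=1, q3=1}.
0 branches closed, 4 open.
Each open branch fixes some atoms; the unmentioned ones are free. Counting distinct full assignments: branch {q2=0, q3=0, q4=0} (q1) contributes 2 new; branch {q1=0, q3=0, q4=0} (q2) contributes 1 new; branch {q2=1, q3=1, q4=0} (q1) contributes 2 new; branch {q1=1, q2=1, q3=1} (q4) contributes 1 new. Total: 6.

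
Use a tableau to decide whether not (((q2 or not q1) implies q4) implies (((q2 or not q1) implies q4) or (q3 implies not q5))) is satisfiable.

Unsatisfiable

Initial set: {T not (((q2 or not q1) implies q4) implies (((q2 or not q1) implies q4) or (q3 implies not q5)))}.
T not (((q2 or not q1) implies q4) implies (((q2 or not q1) implies q4) or (q3 implies not q5))): α-rule — add T ((q2 or not q1) implies q4), F (((q2 or not q1) implies q4) or (q3 implies not q5)).
F (((q2 or not q1) implies q4) or (q3 implies not q5)): α-rule — add F ((q2 or not q1) implies q4), F (q3 implies not q5).
F ((q2 or not q1) implies q4): α-rule — add T (q2 or not q1), F q4.
F (q3 implies not q5): α-rule — add T q3, F not q5.
T ((q2 or not q1) implies q4): β-rule — branch into F (q2 or not q1)  //  T q4.
  branch 1 (add F (q2 or not q1)):
    F (q2 or not q1): α-rule — add F q2, F not q1.
    T (q2 or not q1): β-rule — branch into T q2  //  T not q1.
      branch 1.1 (add T q2):
        × closes — contains both q2 and not q2.
      branch 1.2 (add T not q1):
        × closes — contains both q1 and not q1.
  branch 2 (add T q4):
    × closes — contains both q4 and not q4.
All 3 branches close.
Every branch closed; the formula is unsatisfiable.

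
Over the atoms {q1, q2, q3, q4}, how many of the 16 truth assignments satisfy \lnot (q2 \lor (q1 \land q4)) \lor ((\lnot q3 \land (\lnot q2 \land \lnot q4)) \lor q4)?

12

Initial set: {(\lnot (q2 \lor (q1 \land q4)) \lor ((\lnot q3 \land (\lnot q2 \land \lnot q4)) \lor q4))}.
(\lnot (q2 \lor (q1 \land q4)) \lor ((\lnot q3 \land (\lnot q2 \land \lnot q4)) \lor q4)): β-rule — branch into \lnot (q2 \lor (q1 \land q4))  //  ((\lnot q3 \land (\lnot q2 \land \lnot q4)) \lor q4).
  branch 1 (add \lnot (q2 \lor (q1 \land q4))):
    \lnot (q2 \lor (q1 \land q4)): α-rule — add \lnot q2, \lnot (q1 \land q4).
    \lnot (q1 \land q4): β-rule — branch into \lnot q1  //  \lnot q4.
      branch 1.1 (add \lnot q1):
        ○ open, literals {q1=false, q2=false}.
      branch 1.2 (add \lnot q4):
        ○ open, literals {q2=false, q4=false}.
  branch 2 (add ((\lnot q3 \land (\lnot q2 \land \lnot q4)) \lor q4)):
    ((\lnot q3 \land (\lnot q2 \land \lnot q4)) \lor q4): β-rule — branch into (\lnot q3 \land (\lnot q2 \land \lnot q4))  //  q4.
      branch 2.1 (add (\lnot q3 \land (\lnot q2 \land \lnot q4))):
        (\lnot q3 \land (\lnot q2 \land \lnot q4)): α-rule — add \lnot q3, (\lnot q2 \land \lnot q4).
        (\lnot q2 \land \lnot q4): α-rule — add \lnot q2, \lnot q4.
        ○ open, literals {q2=false, q3=false, q4=false}.
      branch 2.2 (add q4):
        ○ open, literals {q4=true}.
0 branches closed, 4 open.
Each open branch fixes some atoms; the unmentioned ones are free. Counting distinct full assignments: branch {q1=false, q2=false} (q3, q4) contributes 4 new; branch {q2=false, q4=false} (q1, q3) contributes 2 new; branch {q2=false, q3=false, q4=false} (q1) contributes 0 new; branch {q4=true} (q1, q2, q3) contributes 6 new. Total: 12.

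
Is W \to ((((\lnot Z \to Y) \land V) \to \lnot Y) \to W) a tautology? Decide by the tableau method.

Valid

Assume the negation and expand:
Initial set: {\lnot (W \to ((((\lnot Z \to Y) \land V) \to \lnot Y) \to W))}.
\lnot (W \to ((((\lnot Z \to Y) \land V) \to \lnot Y) \to W)): α-rule — add W, \lnot ((((\lnot Z \to Y) \land V) \to \lnot Y) \to W).
\lnot ((((\lnot Z \to Y) \land V) \to \lnot Y) \to W): α-rule — add (((\lnot Z \to Y) \land V) \to \lnot Y), \lnot W.
× closes — contains both W and \lnot W.
All 1 branch closes.
Every branch closed, so the negation is unsatisfiable and the formula is valid.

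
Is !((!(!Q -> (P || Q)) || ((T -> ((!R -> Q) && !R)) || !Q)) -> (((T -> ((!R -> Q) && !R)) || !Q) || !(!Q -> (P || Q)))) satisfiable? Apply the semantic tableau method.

Initial set: {!((!(!Q -> (P || Q)) || ((T -> ((!R -> Q) && !R)) || !Q)) -> (((T -> ((!R -> Q) && !R)) || !Q) || !(!Q -> (P || Q))))}.
!((!(!Q -> (P || Q)) || ((T -> ((!R -> Q) && !R)) || !Q)) -> (((T -> ((!R -> Q) && !R)) || !Q) || !(!Q -> (P || Q)))): α-rule — add (!(!Q -> (P || Q)) || ((T -> ((!R -> Q) && !R)) || !Q)), !(((T -> ((!R -> Q) && !R)) || !Q) || !(!Q -> (P || Q))).
!(((T -> ((!R -> Q) && !R)) || !Q) || !(!Q -> (P || Q))): α-rule — add !((T -> ((!R -> Q) && !R)) || !Q), !!(!Q -> (P || Q)).
!((T -> ((!R -> Q) && !R)) || !Q): α-rule — add !(T -> ((!R -> Q) && !R)), !!Q.
!(T -> ((!R -> Q) && !R)): α-rule — add T, !((!R -> Q) && !R).
(!(!Q -> (P || Q)) || ((T -> ((!R -> Q) && !R)) || !Q)): β-rule — branch into !(!Q -> (P || Q))  //  ((T -> ((!R -> Q) && !R)) || !Q).
  branch 1 (add !(!Q -> (P || Q))):
    !(!Q -> (P || Q)): α-rule — add !Q, !(P || Q).
    × closes — contains both Q and !Q.
  branch 2 (add ((T -> ((!R -> Q) && !R)) || !Q)):
    !!(!Q -> (P || Q)): β-rule — branch into !!Q  //  (P || Q).
      branch 2.1 (add !!Q):
        !((!R -> Q) && !R): β-rule — branch into !(!R -> Q)  //  !!R.
          branch 2.1.1 (add !(!R -> Q)):
            !(!R -> Q): α-rule — add !R, !Q.
            × closes — contains both Q and !Q.
          branch 2.1.2 (add !!R):
            ((T -> ((!R -> Q) && !R)) || !Q): β-rule — branch into (T -> ((!R -> Q) && !R))  //  !Q.
              branch 2.1.2.1 (add (T -> ((!R -> Q) && !R))):
                (T -> ((!R -> Q) && !R)): β-rule — branch into !T  //  ((!R -> Q) && !R).
                  branch 2.1.2.1.1 (add !T):
                    × closes — contains both T and !T.
                  branch 2.1.2.1.2 (add ((!R -> Q) && !R)):
                    ((!R -> Q) && !R): α-rule — add (!R -> Q), !R.
                    × closes — contains both R and !R.
              branch 2.1.2.2 (add !Q):
                × closes — contains both Q and !Q.
      branch 2.2 (add (P || Q)):
        !((!R -> Q) && !R): β-rule — branch into !(!R -> Q)  //  !!R.
          branch 2.2.1 (add !(!R -> Q)):
            !(!R -> Q): α-rule — add !R, !Q.
            × closes — contains both Q and !Q.
          branch 2.2.2 (add !!R):
            ((T -> ((!R -> Q) && !R)) || !Q): β-rule — branch into (T -> ((!R -> Q) && !R))  //  !Q.
              branch 2.2.2.1 (add (T -> ((!R -> Q) && !R))):
                (P || Q): β-rule — branch into P  //  Q.
                  branch 2.2.2.1.1 (add P):
                    (T -> ((!R -> Q) && !R)): β-rule — branch into !T  //  ((!R -> Q) && !R).
                      branch 2.2.2.1.1.1 (add !T):
                        × closes — contains both T and !T.
                      branch 2.2.2.1.1.2 (add ((!R -> Q) && !R)):
                        ((!R -> Q) && !R): α-rule — add (!R -> Q), !R.
                        × closes — contains both R and !R.
                  branch 2.2.2.1.2 (add Q):
                    (T -> ((!R -> Q) && !R)): β-rule — branch into !T  //  ((!R -> Q) && !R).
                      branch 2.2.2.1.2.1 (add !T):
                        × closes — contains both T and !T.
                      branch 2.2.2.1.2.2 (add ((!R -> Q) && !R)):
                        ((!R -> Q) && !R): α-rule — add (!R -> Q), !R.
                        × closes — contains both R and !R.
              branch 2.2.2.2 (add !Q):
                × closes — contains both Q and !Q.
All 11 branches close.
Every branch closed; the formula is unsatisfiable.

Unsatisfiable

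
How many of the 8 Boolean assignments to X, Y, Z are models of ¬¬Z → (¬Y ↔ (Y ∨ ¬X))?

5

Initial set: {(¬¬Z → (¬Y ↔ (Y ∨ ¬X)))}.
(¬¬Z → (¬Y ↔ (Y ∨ ¬X))): β-rule — branch into ¬¬¬Z  //  (¬Y ↔ (Y ∨ ¬X)).
  branch 1 (add ¬¬¬Z):
    ¬¬¬Z: drop double negation, giving ¬Z.
    ○ open, literals {Z=F}.
  branch 2 (add (¬Y ↔ (Y ∨ ¬X))):
    (¬Y ↔ (Y ∨ ¬X)): β-rule — branch into ¬Y, (Y ∨ ¬X)  //  ¬¬Y, ¬(Y ∨ ¬X).
      branch 2.1 (add ¬Y, (Y ∨ ¬X)):
        (Y ∨ ¬X): β-rule — branch into Y  //  ¬X.
          branch 2.1.1 (add Y):
            × closes — contains both Y and ¬Y.
          branch 2.1.2 (add ¬X):
            ○ open, literals {X=F, Y=F}.
      branch 2.2 (add ¬¬Y, ¬(Y ∨ ¬X)):
        ¬(Y ∨ ¬X): α-rule — add ¬Y, ¬¬X.
        × closes — contains both Y and ¬Y.
2 branches closed, 2 open.
Each open branch fixes some atoms; the unmentioned ones are free. Counting distinct full assignments: branch {Z=F} (X, Y) contributes 4 new; branch {X=F, Y=F} (Z) contributes 1 new. Total: 5.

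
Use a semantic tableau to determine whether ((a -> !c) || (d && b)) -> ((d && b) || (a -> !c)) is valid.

Assume the negation and expand:
Initial set: {!(((a -> !c) || (d && b)) -> ((d && b) || (a -> !c)))}.
!(((a -> !c) || (d && b)) -> ((d && b) || (a -> !c))): α-rule — add ((a -> !c) || (d && b)), !((d && b) || (a -> !c)).
!((d && b) || (a -> !c)): α-rule — add !(d && b), !(a -> !c).
!(a -> !c): α-rule — add a, !!c.
((a -> !c) || (d && b)): β-rule — branch into (a -> !c)  //  (d && b).
  branch 1 (add (a -> !c)):
    !(d && b): β-rule — branch into !d  //  !b.
      branch 1.1 (add !d):
        (a -> !c): β-rule — branch into !a  //  !c.
          branch 1.1.1 (add !a):
            × closes — contains both a and !a.
          branch 1.1.2 (add !c):
            × closes — contains both c and !c.
      branch 1.2 (add !b):
        (a -> !c): β-rule — branch into !a  //  !c.
          branch 1.2.1 (add !a):
            × closes — contains both a and !a.
          branch 1.2.2 (add !c):
            × closes — contains both c and !c.
  branch 2 (add (d && b)):
    (d && b): α-rule — add d, b.
    !(d && b): β-rule — branch into !d  //  !b.
      branch 2.1 (add !d):
        × closes — contains both d and !d.
      branch 2.2 (add !b):
        × closes — contains both b and !b.
All 6 branches close.
Every branch closed, so the negation is unsatisfiable and the formula is valid.

Valid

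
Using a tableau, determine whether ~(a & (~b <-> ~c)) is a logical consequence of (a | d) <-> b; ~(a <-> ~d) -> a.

Initial set: {((a | d) <-> b); (~(a <-> ~d) -> a); ~~(a & (~b <-> ~c))}.
~~(a & (~b <-> ~c)): α-rule — add a, (~b <-> ~c).
((a | d) <-> b): β-rule — branch into (a | d), b  //  ~(a | d), ~b.
  branch 1 (add (a | d), b):
    (~(a <-> ~d) -> a): β-rule — branch into ~~(a <-> ~d)  //  a.
      branch 1.1 (add ~~(a <-> ~d)):
        (~b <-> ~c): β-rule — branch into ~b, ~c  //  ~~b, ~~c.
          branch 1.1.1 (add ~b, ~c):
            × closes — contains both b and ~b.
          branch 1.1.2 (add ~~b, ~~c):
            (a | d): β-rule — branch into a  //  d.
              branch 1.1.2.1 (add a):
                ~~(a <-> ~d): β-rule — branch into a, ~d  //  ~a, ~~d.
                  branch 1.1.2.1.1 (add a, ~d):
                    ○ open, literals {a=T, b=T, c=T, d=F}.
                  branch 1.1.2.1.2 (add ~a, ~~d):
                    × closes — contains both a and ~a.
              branch 1.1.2.2 (add d):
                ~~(a <-> ~d): β-rule — branch into a, ~d  //  ~a, ~~d.
                  branch 1.1.2.2.1 (add a, ~d):
                    × closes — contains both d and ~d.
                  branch 1.1.2.2.2 (add ~a, ~~d):
                    × closes — contains both a and ~a.
      branch 1.2 (add a):
        (~b <-> ~c): β-rule — branch into ~b, ~c  //  ~~b, ~~c.
          branch 1.2.1 (add ~b, ~c):
            × closes — contains both b and ~b.
          branch 1.2.2 (add ~~b, ~~c):
            (a | d): β-rule — branch into a  //  d.
              branch 1.2.2.1 (add a):
                ○ open, literals {a=T, b=T, c=T}.
              branch 1.2.2.2 (add d):
                ○ open, literals {a=T, b=T, c=T, d=T}.
  branch 2 (add ~(a | d), ~b):
    ~(a | d): α-rule — add ~a, ~d.
    × closes — contains both a and ~a.
6 branches closed, 3 open.
An open branch gives a countermodel: a=T, b=T, c=T, d=F (unmentioned atoms arbitrary); the premises hold there but the conclusion fails.

No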